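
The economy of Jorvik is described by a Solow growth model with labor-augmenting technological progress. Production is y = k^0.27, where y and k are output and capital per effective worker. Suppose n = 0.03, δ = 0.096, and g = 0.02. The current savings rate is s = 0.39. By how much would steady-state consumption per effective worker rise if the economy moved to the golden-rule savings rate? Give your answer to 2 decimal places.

n + g + δ = 0.03 + 0.02 + 0.096 = 0.146.
Current steady state (s = 0.39): k* = (0.39/0.146)^(1/0.73) ≈ 3.8418, y* = 3.8418^0.27 ≈ 1.4382, c* = (1−0.39)·1.4382 ≈ 0.8773.
Setting f'(k) = n+g+δ gives 0.27·k^(0.27−1) = 0.146, hence k_gold = (0.27/0.146)^(1/0.73) ≈ 2.3215.
y_gold = 2.3215^0.27 ≈ 1.2553, c_gold = y_gold − 0.146·k_gold ≈ 0.9164.
Gain: Δc = 0.9164 − 0.8773 ≈ 0.0391.

Δc ≈ 0.04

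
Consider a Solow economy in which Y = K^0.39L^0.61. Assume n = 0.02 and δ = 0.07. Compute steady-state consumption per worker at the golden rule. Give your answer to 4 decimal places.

The effective depreciation rate is n + δ = 0.02 + 0.07 = 0.09.
At the golden rule the marginal product of capital equals n+δ: 0.39·k^(0.39−1) = 0.09. Solving, k_gold = (0.39/0.09)^(1/0.61) ≈ 11.0655.
y_gold = 11.0655^0.39 ≈ 2.5536.
c_gold = y_gold − (n+δ)·k_gold = 2.5536 − 0.09·11.0655 ≈ 1.5577.

c_gold ≈ 1.5577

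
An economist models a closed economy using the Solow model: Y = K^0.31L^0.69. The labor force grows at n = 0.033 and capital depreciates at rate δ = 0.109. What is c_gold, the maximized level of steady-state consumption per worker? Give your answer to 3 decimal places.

c_gold ≈ 0.980

Break-even investment rate: n + δ = 0.033 + 0.109 = 0.142.
Maximizing c = f(k) − (n+δ)·k gives f'(k) = n+δ, i.e. 0.31·k^(0.31−1) = 0.142, so k_gold = (0.31/0.142)^(1/0.69) ≈ 3.1003.
y_gold = 3.1003^0.31 ≈ 1.4202.
c_gold = y_gold − (n+δ)·k_gold = 1.4202 − 0.142·3.1003 ≈ 0.9799.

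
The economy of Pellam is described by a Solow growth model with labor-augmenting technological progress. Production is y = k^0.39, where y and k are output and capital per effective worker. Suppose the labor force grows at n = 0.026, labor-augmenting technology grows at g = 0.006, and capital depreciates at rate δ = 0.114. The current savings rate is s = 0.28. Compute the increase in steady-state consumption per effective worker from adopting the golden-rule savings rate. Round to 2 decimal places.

Δc ≈ 0.05

Break-even investment rate: n + g + δ = 0.026 + 0.006 + 0.114 = 0.146.
Current steady state (s = 0.28): k* = (0.28/0.146)^(1/0.61) ≈ 2.9081, y* = 2.9081^0.39 ≈ 1.5164, c* = (1−0.28)·1.5164 ≈ 1.0918.
Maximizing c = f(k) − (n+g+δ)·k gives f'(k) = n+g+δ, i.e. 0.39·k^(0.39−1) = 0.146, so k_gold = (0.39/0.146)^(1/0.61) ≈ 5.0064.
y_gold = 5.0064^0.39 ≈ 1.8742, c_gold = y_gold − 0.146·k_gold ≈ 1.1433.
Gain: Δc = 1.1433 − 1.0918 ≈ 0.0515.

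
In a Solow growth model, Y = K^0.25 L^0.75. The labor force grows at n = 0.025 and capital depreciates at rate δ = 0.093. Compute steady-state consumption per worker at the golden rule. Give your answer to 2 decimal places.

The effective depreciation rate is n + δ = 0.025 + 0.093 = 0.118.
At the golden rule the marginal product of capital equals n+δ: 0.25·k^(0.25−1) = 0.118. Solving, k_gold = (0.25/0.118)^(1/0.75) ≈ 2.7211.
y_gold = 2.7211^0.25 ≈ 1.2844.
c_gold = y_gold − (n+δ)·k_gold = 1.2844 − 0.118·2.7211 ≈ 0.9633.

c_gold ≈ 0.96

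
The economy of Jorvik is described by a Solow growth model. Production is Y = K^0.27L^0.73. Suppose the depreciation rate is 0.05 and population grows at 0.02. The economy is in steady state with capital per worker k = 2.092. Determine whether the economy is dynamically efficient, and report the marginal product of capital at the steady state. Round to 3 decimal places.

dynamically efficient; MPK ≈ 0.158

n + δ = 0.02 + 0.05 = 0.07.
MPK = 0.27·k^(0.27−1) = 0.27·2.092^(-0.73) ≈ 0.1575.
MPK > 0.07, so the economy is dynamically efficient (under-saving).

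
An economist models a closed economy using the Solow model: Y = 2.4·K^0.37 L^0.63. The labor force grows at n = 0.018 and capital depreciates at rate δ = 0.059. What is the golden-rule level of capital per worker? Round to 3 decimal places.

k_gold ≈ 48.483

Capital per worker breaks even when investment replaces (n + δ)·k; here n + δ = 0.077.
Setting f'(k) = n+δ gives 0.37·2.4·k^(0.37−1) = 0.077, hence k_gold = (0.37·2.4/0.077)^(1/0.63) ≈ 48.4832.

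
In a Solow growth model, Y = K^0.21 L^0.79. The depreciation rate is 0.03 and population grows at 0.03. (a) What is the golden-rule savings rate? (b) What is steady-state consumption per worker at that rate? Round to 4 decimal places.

(a) s_gold = 0.2100; (b) c_gold ≈ 1.1022

Capital per worker breaks even when investment replaces (n + δ)·k; here n + δ = 0.06.
For Cobb-Douglas, s_gold equals capital's share: s_gold = 0.21.
At the golden rule the marginal product of capital equals n+δ: 0.21·k^(0.21−1) = 0.06. Solving, k_gold = (0.21/0.06)^(1/0.79) ≈ 4.8831.
y_gold = 4.8831^0.21 ≈ 1.3952; c_gold = (1−0.21)·y_gold ≈ 1.1022.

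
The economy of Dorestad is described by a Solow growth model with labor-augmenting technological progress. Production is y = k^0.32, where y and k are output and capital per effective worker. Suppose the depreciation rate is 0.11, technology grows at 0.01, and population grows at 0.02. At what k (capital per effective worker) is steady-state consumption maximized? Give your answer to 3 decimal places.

The effective depreciation rate is n + g + δ = 0.02 + 0.01 + 0.11 = 0.14.
Golden rule sets MPK = n+g+δ: 0.32·k^(0.32−1) = 0.14, so k_gold = (0.32/0.14)^(1/0.68) ≈ 3.3727.

k_gold ≈ 3.373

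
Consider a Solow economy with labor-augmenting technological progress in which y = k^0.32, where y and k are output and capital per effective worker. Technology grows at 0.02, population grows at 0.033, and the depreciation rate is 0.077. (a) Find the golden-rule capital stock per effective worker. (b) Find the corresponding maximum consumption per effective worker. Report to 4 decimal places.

Break-even investment rate: n + g + δ = 0.033 + 0.02 + 0.077 = 0.13.
Golden rule sets MPK = n+g+δ: 0.32·k^(0.32−1) = 0.13, so k_gold = (0.32/0.13)^(1/0.68) ≈ 3.7610.
y_gold = 3.7610^0.32 ≈ 1.5279; c_gold = y_gold − 0.13·k_gold ≈ 1.0390.

(a) k_gold ≈ 3.7610; (b) c_gold ≈ 1.0390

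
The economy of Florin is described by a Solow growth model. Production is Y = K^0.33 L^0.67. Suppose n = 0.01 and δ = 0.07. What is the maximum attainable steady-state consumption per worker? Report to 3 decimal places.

c_gold ≈ 1.346

Capital per worker breaks even when investment replaces (n + δ)·k; here n + δ = 0.08.
Golden rule sets MPK = n+δ: 0.33·k^(0.33−1) = 0.08, so k_gold = (0.33/0.08)^(1/0.67) ≈ 8.2898.
y_gold = 8.2898^0.33 ≈ 2.0096.
c_gold = y_gold − (n+δ)·k_gold = 2.0096 − 0.08·8.2898 ≈ 1.3465.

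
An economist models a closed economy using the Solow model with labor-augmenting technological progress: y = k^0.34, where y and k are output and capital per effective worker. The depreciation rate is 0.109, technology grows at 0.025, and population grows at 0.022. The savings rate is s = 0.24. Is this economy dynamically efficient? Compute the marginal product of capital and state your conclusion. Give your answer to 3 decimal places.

n + g + δ = 0.022 + 0.025 + 0.109 = 0.156.
Steady-state k*: s·k^0.34 = 0.156·k gives k* = (0.24/0.156)^(1/0.66) ≈ 1.9207.
MPK = 0.34·1.9207^(-0.66) ≈ 0.2210.
MPK > n+g+δ = 0.156, so the economy is dynamically efficient (under-saving).

dynamically efficient; MPK ≈ 0.221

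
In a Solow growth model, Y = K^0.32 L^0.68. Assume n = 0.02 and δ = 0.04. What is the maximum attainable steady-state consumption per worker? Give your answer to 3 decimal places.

c_gold ≈ 1.495

The effective depreciation rate is n + δ = 0.02 + 0.04 = 0.06.
Maximizing c = f(k) − (n+δ)·k gives f'(k) = n+δ, i.e. 0.32·k^(0.32−1) = 0.06, so k_gold = (0.32/0.06)^(1/0.68) ≈ 11.7251.
y_gold = 11.7251^0.32 ≈ 2.1985.
c_gold = y_gold − (n+δ)·k_gold = 2.1985 − 0.06·11.7251 ≈ 1.4949.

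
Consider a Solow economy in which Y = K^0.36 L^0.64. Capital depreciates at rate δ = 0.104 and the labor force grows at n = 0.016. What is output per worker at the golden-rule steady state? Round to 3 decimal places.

y_gold ≈ 1.855

n + δ = 0.016 + 0.104 = 0.12.
Golden rule sets MPK = n+δ: 0.36·k^(0.36−1) = 0.12, so k_gold = (0.36/0.12)^(1/0.64) ≈ 5.5655.
Output: y_gold = k_gold^0.36 = 5.5655^0.36 ≈ 1.8552.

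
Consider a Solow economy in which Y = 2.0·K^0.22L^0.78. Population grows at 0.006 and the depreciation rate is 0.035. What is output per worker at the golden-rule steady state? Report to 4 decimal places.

y_gold ≈ 3.9060

n + δ = 0.006 + 0.035 = 0.041.
Maximizing c = f(k) − (n+δ)·k gives f'(k) = n+δ, i.e. 0.22·2.0·k^(0.22−1) = 0.041, so k_gold = (0.22·2.0/0.041)^(1/0.78) ≈ 20.9590.
Output: y_gold = 2.0·k_gold^0.22 = 2.0·20.9590^0.22 ≈ 3.9060.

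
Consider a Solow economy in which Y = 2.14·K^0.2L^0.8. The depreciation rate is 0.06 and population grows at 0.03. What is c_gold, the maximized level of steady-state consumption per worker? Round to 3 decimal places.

The effective depreciation rate is n + δ = 0.03 + 0.06 = 0.09.
Maximizing c = f(k) − (n+δ)·k gives f'(k) = n+δ, i.e. 0.2·2.14·k^(0.2−1) = 0.09, so k_gold = (0.2·2.14/0.09)^(1/0.8) ≈ 7.0227.
y_gold = 2.14·7.0227^0.2 ≈ 3.1602.
c_gold = y_gold − (n+δ)·k_gold = 3.1602 − 0.09·7.0227 ≈ 2.5282.

c_gold ≈ 2.528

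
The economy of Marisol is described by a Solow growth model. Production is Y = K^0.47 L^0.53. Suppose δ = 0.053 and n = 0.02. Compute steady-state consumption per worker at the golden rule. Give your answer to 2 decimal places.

c_gold ≈ 2.76

Capital per worker breaks even when investment replaces (n + δ)·k; here n + δ = 0.073.
At the golden rule the marginal product of capital equals n+δ: 0.47·k^(0.47−1) = 0.073. Solving, k_gold = (0.47/0.073)^(1/0.53) ≈ 33.5730.
y_gold = 33.5730^0.47 ≈ 5.2145.
c_gold = y_gold − (n+δ)·k_gold = 5.2145 − 0.073·33.5730 ≈ 2.7637.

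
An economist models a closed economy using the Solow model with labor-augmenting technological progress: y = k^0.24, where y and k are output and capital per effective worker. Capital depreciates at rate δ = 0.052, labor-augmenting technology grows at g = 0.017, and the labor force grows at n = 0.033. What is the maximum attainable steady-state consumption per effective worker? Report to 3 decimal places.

n + g + δ = 0.033 + 0.017 + 0.052 = 0.102.
Maximizing c = f(k) − (n+g+δ)·k gives f'(k) = n+g+δ, i.e. 0.24·k^(0.24−1) = 0.102, so k_gold = (0.24/0.102)^(1/0.76) ≈ 3.0829.
y_gold = 3.0829^0.24 ≈ 1.3102.
c_gold = y_gold − (n+g+δ)·k_gold = 1.3102 − 0.102·3.0829 ≈ 0.9958.

c_gold ≈ 0.996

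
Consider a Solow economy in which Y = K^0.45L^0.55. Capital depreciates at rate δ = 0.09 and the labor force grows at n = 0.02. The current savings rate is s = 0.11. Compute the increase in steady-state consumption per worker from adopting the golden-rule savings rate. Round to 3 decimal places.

The effective depreciation rate is n + δ = 0.02 + 0.09 = 0.11.
Current steady state (s = 0.11): k* = (0.11/0.11)^(1/0.55) ≈ 1.0000, y* = 1.0000^0.45 ≈ 1.0000, c* = (1−0.11)·1.0000 ≈ 0.8900.
Setting f'(k) = n+δ gives 0.45·k^(0.45−1) = 0.11, hence k_gold = (0.45/0.11)^(1/0.55) ≈ 12.9539.
y_gold = 12.9539^0.45 ≈ 3.1665, c_gold = y_gold − 0.11·k_gold ≈ 1.7416.
Gain: Δc = 1.7416 − 0.8900 ≈ 0.8516.

Δc ≈ 0.852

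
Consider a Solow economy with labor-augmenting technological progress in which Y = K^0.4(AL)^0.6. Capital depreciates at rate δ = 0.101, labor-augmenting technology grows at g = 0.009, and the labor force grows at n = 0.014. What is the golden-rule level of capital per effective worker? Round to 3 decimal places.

k_gold ≈ 7.043

Break-even investment rate: n + g + δ = 0.014 + 0.009 + 0.101 = 0.124.
At the golden rule the marginal product of capital equals n+g+δ: 0.4·k^(0.4−1) = 0.124. Solving, k_gold = (0.4/0.124)^(1/0.6) ≈ 7.0426.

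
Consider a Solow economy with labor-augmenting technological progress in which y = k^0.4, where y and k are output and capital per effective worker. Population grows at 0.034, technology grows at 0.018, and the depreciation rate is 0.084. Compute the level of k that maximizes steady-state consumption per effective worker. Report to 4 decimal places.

The effective depreciation rate is n + g + δ = 0.034 + 0.018 + 0.084 = 0.136.
Maximizing c = f(k) − (n+g+δ)·k gives f'(k) = n+g+δ, i.e. 0.4·k^(0.4−1) = 0.136, so k_gold = (0.4/0.136)^(1/0.6) ≈ 6.0377.

k_gold ≈ 6.0377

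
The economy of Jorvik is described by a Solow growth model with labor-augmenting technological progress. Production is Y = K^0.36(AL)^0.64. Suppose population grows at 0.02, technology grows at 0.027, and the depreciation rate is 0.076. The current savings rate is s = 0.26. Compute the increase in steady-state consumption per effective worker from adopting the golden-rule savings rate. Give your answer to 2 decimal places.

The effective depreciation rate is n + g + δ = 0.02 + 0.027 + 0.076 = 0.123.
Current steady state (s = 0.26): k* = (0.26/0.123)^(1/0.64) ≈ 3.2205, y* = 3.2205^0.36 ≈ 1.5235, c* = (1−0.26)·1.5235 ≈ 1.1274.
Golden rule sets MPK = n+g+δ: 0.36·k^(0.36−1) = 0.123, so k_gold = (0.36/0.123)^(1/0.64) ≈ 5.3548.
y_gold = 5.3548^0.36 ≈ 1.8296, c_gold = y_gold − 0.123·k_gold ≈ 1.1709.
Gain: Δc = 1.1709 − 1.1274 ≈ 0.0435.

Δc ≈ 0.04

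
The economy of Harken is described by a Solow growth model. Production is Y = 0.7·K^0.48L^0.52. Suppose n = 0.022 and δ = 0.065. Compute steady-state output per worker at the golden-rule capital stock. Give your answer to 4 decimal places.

The effective depreciation rate is n + δ = 0.022 + 0.065 = 0.087.
Maximizing c = f(k) − (n+δ)·k gives f'(k) = n+δ, i.e. 0.48·0.7·k^(0.48−1) = 0.087, so k_gold = (0.48·0.7/0.087)^(1/0.52) ≈ 13.4431.
Output: y_gold = 0.7·k_gold^0.48 = 0.7·13.4431^0.48 ≈ 2.4366.

y_gold ≈ 2.4366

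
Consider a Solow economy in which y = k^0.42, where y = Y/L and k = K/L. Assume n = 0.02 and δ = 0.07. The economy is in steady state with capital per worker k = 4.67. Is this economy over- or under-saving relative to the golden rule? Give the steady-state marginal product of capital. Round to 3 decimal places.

Break-even investment rate: n + δ = 0.02 + 0.07 = 0.09.
MPK = 0.42·k^(0.42−1) = 0.42·4.67^(-0.58) ≈ 0.1718.
MPK > 0.09, so the economy is dynamically efficient (under-saving).

under-saving; MPK ≈ 0.172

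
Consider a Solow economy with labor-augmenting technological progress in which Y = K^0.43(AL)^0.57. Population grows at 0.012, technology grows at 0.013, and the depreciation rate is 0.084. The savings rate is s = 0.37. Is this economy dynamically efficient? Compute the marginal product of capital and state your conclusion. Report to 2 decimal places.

Break-even investment rate: n + g + δ = 0.012 + 0.013 + 0.084 = 0.109.
Steady-state k*: s·k^0.43 = 0.109·k gives k* = (0.37/0.109)^(1/0.57) ≈ 8.5346.
MPK = 0.43·8.5346^(-0.57) ≈ 0.1267.
MPK > n+g+δ = 0.109, so the economy is dynamically efficient (under-saving).

dynamically efficient; MPK ≈ 0.13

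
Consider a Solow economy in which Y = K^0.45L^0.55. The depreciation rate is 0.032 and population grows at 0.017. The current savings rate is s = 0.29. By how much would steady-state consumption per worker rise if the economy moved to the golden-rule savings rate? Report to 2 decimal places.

Δc ≈ 0.33

Capital per worker breaks even when investment replaces (n + δ)·k; here n + δ = 0.049.
Current steady state (s = 0.29): k* = (0.29/0.049)^(1/0.55) ≈ 25.3515, y* = 25.3515^0.45 ≈ 4.2835, c* = (1−0.29)·4.2835 ≈ 3.0413.
Golden rule sets MPK = n+δ: 0.45·k^(0.45−1) = 0.049, so k_gold = (0.45/0.049)^(1/0.55) ≈ 56.3558.
y_gold = 56.3558^0.45 ≈ 6.1365, c_gold = y_gold − 0.049·k_gold ≈ 3.3751.
Gain: Δc = 3.3751 − 3.0413 ≈ 0.3338.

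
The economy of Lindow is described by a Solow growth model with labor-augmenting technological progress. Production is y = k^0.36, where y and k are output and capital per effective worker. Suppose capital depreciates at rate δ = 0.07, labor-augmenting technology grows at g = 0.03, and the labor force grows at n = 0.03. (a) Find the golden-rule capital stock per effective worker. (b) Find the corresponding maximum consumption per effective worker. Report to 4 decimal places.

(a) k_gold ≈ 4.9112; (b) c_gold ≈ 1.1350

Break-even investment rate: n + g + δ = 0.03 + 0.03 + 0.07 = 0.13.
Maximizing c = f(k) − (n+g+δ)·k gives f'(k) = n+g+δ, i.e. 0.36·k^(0.36−1) = 0.13, so k_gold = (0.36/0.13)^(1/0.64) ≈ 4.9112.
y_gold = 4.9112^0.36 ≈ 1.7735; c_gold = y_gold − 0.13·k_gold ≈ 1.1350.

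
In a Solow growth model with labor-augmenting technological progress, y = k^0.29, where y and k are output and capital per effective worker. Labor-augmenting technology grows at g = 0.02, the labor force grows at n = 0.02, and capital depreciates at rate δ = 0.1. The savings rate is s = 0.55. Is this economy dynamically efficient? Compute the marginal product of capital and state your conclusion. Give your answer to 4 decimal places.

dynamically inefficient; MPK ≈ 0.0738

The effective depreciation rate is n + g + δ = 0.02 + 0.02 + 0.1 = 0.14.
Steady-state k*: s·k^0.29 = 0.14·k gives k* = (0.55/0.14)^(1/0.71) ≈ 6.8699.
MPK = 0.29·6.8699^(-0.71) ≈ 0.0738.
MPK < n+g+δ = 0.14, so the economy is dynamically inefficient (over-saving).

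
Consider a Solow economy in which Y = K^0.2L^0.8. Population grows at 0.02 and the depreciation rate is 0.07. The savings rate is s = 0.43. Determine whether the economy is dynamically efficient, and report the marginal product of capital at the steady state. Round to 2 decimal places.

Break-even investment rate: n + δ = 0.02 + 0.07 = 0.09.
Steady-state k*: s·k^0.2 = 0.09·k gives k* = (0.43/0.09)^(1/0.8) ≈ 7.0637.
MPK = 0.2·7.0637^(-0.8) ≈ 0.0419.
MPK < n+δ = 0.09, so the economy is dynamically inefficient (over-saving).

dynamically inefficient; MPK ≈ 0.04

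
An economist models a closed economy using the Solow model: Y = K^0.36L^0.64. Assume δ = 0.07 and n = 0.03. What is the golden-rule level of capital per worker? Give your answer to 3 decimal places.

k_gold ≈ 7.400

n + δ = 0.03 + 0.07 = 0.1.
Setting f'(k) = n+δ gives 0.36·k^(0.36−1) = 0.1, hence k_gold = (0.36/0.1)^(1/0.64) ≈ 7.3998.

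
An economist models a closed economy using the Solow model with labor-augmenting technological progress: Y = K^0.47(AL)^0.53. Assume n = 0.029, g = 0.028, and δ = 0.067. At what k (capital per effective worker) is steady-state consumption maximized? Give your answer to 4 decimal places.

k_gold ≈ 12.3550

n + g + δ = 0.029 + 0.028 + 0.067 = 0.124.
Golden rule sets MPK = n+g+δ: 0.47·k^(0.47−1) = 0.124, so k_gold = (0.47/0.124)^(1/0.53) ≈ 12.3550.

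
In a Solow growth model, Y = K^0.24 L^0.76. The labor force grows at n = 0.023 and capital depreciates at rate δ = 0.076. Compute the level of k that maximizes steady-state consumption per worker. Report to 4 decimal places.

The effective depreciation rate is n + δ = 0.023 + 0.076 = 0.099.
Maximizing c = f(k) − (n+δ)·k gives f'(k) = n+δ, i.e. 0.24·k^(0.24−1) = 0.099, so k_gold = (0.24/0.099)^(1/0.76) ≈ 3.2064.

k_gold ≈ 3.2064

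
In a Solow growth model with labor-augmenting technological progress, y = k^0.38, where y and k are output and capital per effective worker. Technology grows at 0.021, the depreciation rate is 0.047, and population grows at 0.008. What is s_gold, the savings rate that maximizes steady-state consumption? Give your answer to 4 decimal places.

s_gold = 0.3800

n + g + δ = 0.008 + 0.021 + 0.047 = 0.076.
At the golden rule MPK = n+g+δ, and in any Cobb-Douglas steady state s = (n+g+δ)·k/y = MPK·k/y = capital's share 0.38.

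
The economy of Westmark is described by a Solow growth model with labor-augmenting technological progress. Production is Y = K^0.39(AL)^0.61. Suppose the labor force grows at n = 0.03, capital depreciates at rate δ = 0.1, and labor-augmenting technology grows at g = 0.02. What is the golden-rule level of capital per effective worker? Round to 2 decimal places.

k_gold ≈ 4.79

Break-even investment rate: n + g + δ = 0.03 + 0.02 + 0.1 = 0.15.
Golden rule sets MPK = n+g+δ: 0.39·k^(0.39−1) = 0.15, so k_gold = (0.39/0.15)^(1/0.61) ≈ 4.7894.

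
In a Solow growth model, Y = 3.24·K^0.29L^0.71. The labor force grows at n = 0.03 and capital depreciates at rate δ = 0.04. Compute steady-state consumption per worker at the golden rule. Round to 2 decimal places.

Capital per worker breaks even when investment replaces (n + δ)·k; here n + δ = 0.07.
At the golden rule the marginal product of capital equals n+δ: 0.29·3.24·k^(0.29−1) = 0.07. Solving, k_gold = (0.29·3.24/0.07)^(1/0.71) ≈ 38.7716.
y_gold = 3.24·38.7716^0.29 ≈ 9.3587.
c_gold = y_gold − (n+δ)·k_gold = 9.3587 − 0.07·38.7716 ≈ 6.6447.

c_gold ≈ 6.64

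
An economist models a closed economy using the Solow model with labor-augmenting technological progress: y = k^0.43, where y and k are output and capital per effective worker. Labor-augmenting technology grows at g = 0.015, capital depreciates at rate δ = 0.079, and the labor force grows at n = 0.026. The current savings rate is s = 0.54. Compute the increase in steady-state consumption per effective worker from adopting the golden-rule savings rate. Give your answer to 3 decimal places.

Δc ≈ 0.062

The effective depreciation rate is n + g + δ = 0.026 + 0.015 + 0.079 = 0.12.
Current steady state (s = 0.54): k* = (0.54/0.12)^(1/0.57) ≈ 13.9954, y* = 13.9954^0.43 ≈ 3.1101, c* = (1−0.54)·3.1101 ≈ 1.4306.
Golden rule sets MPK = n+g+δ: 0.43·k^(0.43−1) = 0.12, so k_gold = (0.43/0.12)^(1/0.57) ≈ 9.3850.
y_gold = 9.3850^0.43 ≈ 2.6191, c_gold = y_gold − 0.12·k_gold ≈ 1.4929.
Gain: Δc = 1.4929 − 1.4306 ≈ 0.0622.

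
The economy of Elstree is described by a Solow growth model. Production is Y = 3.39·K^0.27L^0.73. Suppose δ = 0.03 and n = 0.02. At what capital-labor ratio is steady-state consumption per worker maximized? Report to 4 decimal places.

The effective depreciation rate is n + δ = 0.02 + 0.03 = 0.05.
Setting f'(k) = n+δ gives 0.27·3.39·k^(0.27−1) = 0.05, hence k_gold = (0.27·3.39/0.05)^(1/0.73) ≈ 53.6513.

k_gold ≈ 53.6513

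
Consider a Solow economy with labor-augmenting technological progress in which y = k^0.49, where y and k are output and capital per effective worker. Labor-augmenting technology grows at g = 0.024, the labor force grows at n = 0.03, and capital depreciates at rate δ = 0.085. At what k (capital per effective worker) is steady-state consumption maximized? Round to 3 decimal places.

Break-even investment rate: n + g + δ = 0.03 + 0.024 + 0.085 = 0.139.
Maximizing c = f(k) − (n+g+δ)·k gives f'(k) = n+g+δ, i.e. 0.49·k^(0.49−1) = 0.139, so k_gold = (0.49/0.139)^(1/0.51) ≈ 11.8278.

k_gold ≈ 11.828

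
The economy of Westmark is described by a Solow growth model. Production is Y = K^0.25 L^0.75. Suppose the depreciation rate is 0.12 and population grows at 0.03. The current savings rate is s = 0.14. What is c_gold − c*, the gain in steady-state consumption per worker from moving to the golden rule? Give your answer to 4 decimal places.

Δc ≈ 0.0488

Break-even investment rate: n + δ = 0.03 + 0.12 = 0.15.
Current steady state (s = 0.14): k* = (0.14/0.15)^(1/0.75) ≈ 0.9121, y* = 0.9121^0.25 ≈ 0.9773, c* = (1−0.14)·0.9773 ≈ 0.8404.
Setting f'(k) = n+δ gives 0.25·k^(0.25−1) = 0.15, hence k_gold = (0.25/0.15)^(1/0.75) ≈ 1.9761.
y_gold = 1.9761^0.25 ≈ 1.1856, c_gold = y_gold − 0.15·k_gold ≈ 0.8892.
Gain: Δc = 0.8892 − 0.8404 ≈ 0.0488.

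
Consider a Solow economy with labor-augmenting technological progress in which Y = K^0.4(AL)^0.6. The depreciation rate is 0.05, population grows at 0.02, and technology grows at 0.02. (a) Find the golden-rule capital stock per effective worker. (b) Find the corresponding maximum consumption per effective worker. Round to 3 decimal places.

(a) k_gold ≈ 12.014; (b) c_gold ≈ 1.622

Capital per effective worker breaks even when investment replaces (n + g + δ)·k; here n + g + δ = 0.09.
Maximizing c = f(k) − (n+g+δ)·k gives f'(k) = n+g+δ, i.e. 0.4·k^(0.4−1) = 0.09, so k_gold = (0.4/0.09)^(1/0.6) ≈ 12.0142.
y_gold = 12.0142^0.4 ≈ 2.7032; c_gold = y_gold − 0.09·k_gold ≈ 1.6219.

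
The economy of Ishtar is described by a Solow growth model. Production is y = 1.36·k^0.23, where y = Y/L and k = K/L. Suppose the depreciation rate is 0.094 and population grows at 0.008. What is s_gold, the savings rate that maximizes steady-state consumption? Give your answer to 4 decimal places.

s_gold = 0.2300

n + δ = 0.008 + 0.094 = 0.102.
At the golden rule MPK = n+δ, and in any Cobb-Douglas steady state s = (n+δ)·k/y = MPK·k/y = capital's share 0.23.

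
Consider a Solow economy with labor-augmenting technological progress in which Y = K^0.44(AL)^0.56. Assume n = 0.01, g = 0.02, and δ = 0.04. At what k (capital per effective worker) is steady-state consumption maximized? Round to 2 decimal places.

The effective depreciation rate is n + g + δ = 0.01 + 0.02 + 0.04 = 0.07.
Golden rule sets MPK = n+g+δ: 0.44·k^(0.44−1) = 0.07, so k_gold = (0.44/0.07)^(1/0.56) ≈ 26.6461.

k_gold ≈ 26.65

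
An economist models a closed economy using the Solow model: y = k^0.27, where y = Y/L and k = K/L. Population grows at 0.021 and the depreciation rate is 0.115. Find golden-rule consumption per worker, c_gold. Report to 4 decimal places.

n + δ = 0.021 + 0.115 = 0.136.
Setting f'(k) = n+δ gives 0.27·k^(0.27−1) = 0.136, hence k_gold = (0.27/0.136)^(1/0.73) ≈ 2.5585.
y_gold = 2.5585^0.27 ≈ 1.2887.
c_gold = y_gold − (n+δ)·k_gold = 1.2887 − 0.136·2.5585 ≈ 0.9408.

c_gold ≈ 0.9408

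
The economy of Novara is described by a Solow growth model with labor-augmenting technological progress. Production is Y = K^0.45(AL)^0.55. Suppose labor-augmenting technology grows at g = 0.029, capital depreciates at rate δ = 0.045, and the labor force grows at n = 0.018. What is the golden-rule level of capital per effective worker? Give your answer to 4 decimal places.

Capital per effective worker breaks even when investment replaces (n + g + δ)·k; here n + g + δ = 0.092.
At the golden rule the marginal product of capital equals n+g+δ: 0.45·k^(0.45−1) = 0.092. Solving, k_gold = (0.45/0.092)^(1/0.55) ≈ 17.9267.

k_gold ≈ 17.9267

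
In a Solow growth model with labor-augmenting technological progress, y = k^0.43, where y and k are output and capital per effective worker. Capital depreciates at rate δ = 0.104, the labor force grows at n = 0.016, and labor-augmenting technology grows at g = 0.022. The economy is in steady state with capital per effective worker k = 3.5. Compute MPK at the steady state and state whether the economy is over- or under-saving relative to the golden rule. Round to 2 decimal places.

Capital per effective worker breaks even when investment replaces (n + g + δ)·k; here n + g + δ = 0.142.
MPK = 0.43·k^(0.43−1) = 0.43·3.5^(-0.57) ≈ 0.2105.
MPK > 0.142, so the economy is dynamically efficient (under-saving).

under-saving; MPK ≈ 0.21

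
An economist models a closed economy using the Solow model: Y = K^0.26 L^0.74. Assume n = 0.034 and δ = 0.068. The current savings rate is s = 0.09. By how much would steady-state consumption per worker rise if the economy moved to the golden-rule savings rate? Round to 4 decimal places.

Δc ≈ 0.1572

Capital per worker breaks even when investment replaces (n + δ)·k; here n + δ = 0.102.
Current steady state (s = 0.09): k* = (0.09/0.102)^(1/0.74) ≈ 0.8444, y* = 0.8444^0.26 ≈ 0.9570, c* = (1−0.09)·0.9570 ≈ 0.8708.
At the golden rule the marginal product of capital equals n+δ: 0.26·k^(0.26−1) = 0.102. Solving, k_gold = (0.26/0.102)^(1/0.74) ≈ 3.5412.
y_gold = 3.5412^0.26 ≈ 1.3892, c_gold = y_gold − 0.102·k_gold ≈ 1.0280.
Gain: Δc = 1.0280 − 0.8708 ≈ 0.1572.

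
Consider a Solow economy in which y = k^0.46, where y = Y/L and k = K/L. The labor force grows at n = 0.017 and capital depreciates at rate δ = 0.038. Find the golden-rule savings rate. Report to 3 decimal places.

Break-even investment rate: n + δ = 0.017 + 0.038 = 0.055.
At the golden rule MPK = n+δ, and in any Cobb-Douglas steady state s = (n+δ)·k/y = MPK·k/y = capital's share 0.46.

s_gold = 0.460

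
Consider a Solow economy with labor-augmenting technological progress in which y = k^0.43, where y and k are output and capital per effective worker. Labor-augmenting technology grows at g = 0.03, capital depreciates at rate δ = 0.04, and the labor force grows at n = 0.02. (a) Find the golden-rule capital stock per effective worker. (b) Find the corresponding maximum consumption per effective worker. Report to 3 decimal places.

(a) k_gold ≈ 15.546; (b) c_gold ≈ 1.855

n + g + δ = 0.02 + 0.03 + 0.04 = 0.09.
At the golden rule the marginal product of capital equals n+g+δ: 0.43·k^(0.43−1) = 0.09. Solving, k_gold = (0.43/0.09)^(1/0.57) ≈ 15.5462.
y_gold = 15.5462^0.43 ≈ 3.2539; c_gold = y_gold − 0.09·k_gold ≈ 1.8547.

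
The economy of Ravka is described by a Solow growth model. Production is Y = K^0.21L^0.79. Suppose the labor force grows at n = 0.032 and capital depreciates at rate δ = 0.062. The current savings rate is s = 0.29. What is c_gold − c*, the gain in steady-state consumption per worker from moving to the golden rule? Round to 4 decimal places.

Δc ≈ 0.0203

Capital per worker breaks even when investment replaces (n + δ)·k; here n + δ = 0.094.
Current steady state (s = 0.29): k* = (0.29/0.094)^(1/0.79) ≈ 4.1623, y* = 4.1623^0.21 ≈ 1.3491, c* = (1−0.29)·1.3491 ≈ 0.9579.
Golden rule sets MPK = n+δ: 0.21·k^(0.21−1) = 0.094, so k_gold = (0.21/0.094)^(1/0.79) ≈ 2.7662.
y_gold = 2.7662^0.21 ≈ 1.2382, c_gold = y_gold − 0.094·k_gold ≈ 0.9782.
Gain: Δc = 0.9782 − 0.9579 ≈ 0.0203.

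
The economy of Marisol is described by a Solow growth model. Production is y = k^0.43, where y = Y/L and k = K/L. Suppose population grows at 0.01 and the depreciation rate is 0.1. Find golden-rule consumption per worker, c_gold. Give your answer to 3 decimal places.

c_gold ≈ 1.594

The effective depreciation rate is n + δ = 0.01 + 0.1 = 0.11.
Setting f'(k) = n+δ gives 0.43·k^(0.43−1) = 0.11, hence k_gold = (0.43/0.11)^(1/0.57) ≈ 10.9328.
y_gold = 10.9328^0.43 ≈ 2.7968.
c_gold = y_gold − (n+δ)·k_gold = 2.7968 − 0.11·10.9328 ≈ 1.5941.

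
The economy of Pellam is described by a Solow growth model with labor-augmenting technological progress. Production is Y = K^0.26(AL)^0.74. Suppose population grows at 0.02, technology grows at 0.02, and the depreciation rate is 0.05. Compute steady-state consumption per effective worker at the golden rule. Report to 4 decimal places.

c_gold ≈ 1.0743

Break-even investment rate: n + g + δ = 0.02 + 0.02 + 0.05 = 0.09.
Maximizing c = f(k) − (n+g+δ)·k gives f'(k) = n+g+δ, i.e. 0.26·k^(0.26−1) = 0.09, so k_gold = (0.26/0.09)^(1/0.74) ≈ 4.1938.
y_gold = 4.1938^0.26 ≈ 1.4517.
c_gold = y_gold − (n+g+δ)·k_gold = 1.4517 − 0.09·4.1938 ≈ 1.0743.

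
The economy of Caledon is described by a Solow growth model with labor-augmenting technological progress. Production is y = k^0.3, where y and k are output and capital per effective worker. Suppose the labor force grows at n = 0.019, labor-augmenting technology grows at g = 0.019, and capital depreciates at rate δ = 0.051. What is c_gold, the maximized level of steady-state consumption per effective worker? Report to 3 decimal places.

c_gold ≈ 1.178

n + g + δ = 0.019 + 0.019 + 0.051 = 0.089.
Maximizing c = f(k) − (n+g+δ)·k gives f'(k) = n+g+δ, i.e. 0.3·k^(0.3−1) = 0.089, so k_gold = (0.3/0.089)^(1/0.7) ≈ 5.6742.
y_gold = 5.6742^0.3 ≈ 1.6833.
c_gold = y_gold − (n+g+δ)·k_gold = 1.6833 − 0.089·5.6742 ≈ 1.1783.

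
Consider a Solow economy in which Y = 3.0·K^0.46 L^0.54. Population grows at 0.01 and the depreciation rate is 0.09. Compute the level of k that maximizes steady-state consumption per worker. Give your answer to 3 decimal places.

k_gold ≈ 129.088

The effective depreciation rate is n + δ = 0.01 + 0.09 = 0.1.
Setting f'(k) = n+δ gives 0.46·3.0·k^(0.46−1) = 0.1, hence k_gold = (0.46·3.0/0.1)^(1/0.54) ≈ 129.0884.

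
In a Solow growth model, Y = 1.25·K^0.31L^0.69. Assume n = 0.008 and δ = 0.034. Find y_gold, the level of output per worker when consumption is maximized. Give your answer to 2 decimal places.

Capital per worker breaks even when investment replaces (n + δ)·k; here n + δ = 0.042.
At the golden rule the marginal product of capital equals n+δ: 0.31·1.25·k^(0.31−1) = 0.042. Solving, k_gold = (0.31·1.25/0.042)^(1/0.69) ≈ 25.0371.
Output: y_gold = 1.25·k_gold^0.31 = 1.25·25.0371^0.31 ≈ 3.3921.

y_gold ≈ 3.39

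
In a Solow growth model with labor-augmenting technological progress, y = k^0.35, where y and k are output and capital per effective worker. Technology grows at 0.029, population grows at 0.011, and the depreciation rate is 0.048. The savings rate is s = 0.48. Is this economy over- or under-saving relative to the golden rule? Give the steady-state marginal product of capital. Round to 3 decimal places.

over-saving; MPK ≈ 0.064

The effective depreciation rate is n + g + δ = 0.011 + 0.029 + 0.048 = 0.088.
Steady-state k*: s·k^0.35 = 0.088·k gives k* = (0.48/0.088)^(1/0.65) ≈ 13.5980.
MPK = 0.35·13.5980^(-0.65) ≈ 0.0642.
MPK < n+g+δ = 0.088, so the economy is dynamically inefficient (over-saving).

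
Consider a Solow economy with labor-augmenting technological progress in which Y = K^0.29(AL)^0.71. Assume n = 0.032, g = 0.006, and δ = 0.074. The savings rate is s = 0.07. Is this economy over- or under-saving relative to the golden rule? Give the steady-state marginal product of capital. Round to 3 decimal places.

under-saving; MPK ≈ 0.464

Break-even investment rate: n + g + δ = 0.032 + 0.006 + 0.074 = 0.112.
Steady-state k*: s·k^0.29 = 0.112·k gives k* = (0.07/0.112)^(1/0.71) ≈ 0.5158.
MPK = 0.29·0.5158^(-0.71) ≈ 0.4640.
MPK > n+g+δ = 0.112, so the economy is dynamically efficient (under-saving).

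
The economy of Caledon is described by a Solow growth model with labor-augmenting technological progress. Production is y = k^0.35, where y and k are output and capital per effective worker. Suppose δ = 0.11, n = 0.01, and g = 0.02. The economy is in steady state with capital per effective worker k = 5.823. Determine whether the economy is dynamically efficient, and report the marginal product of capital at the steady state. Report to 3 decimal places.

Break-even investment rate: n + g + δ = 0.01 + 0.02 + 0.11 = 0.14.
MPK = 0.35·k^(0.35−1) = 0.35·5.823^(-0.65) ≈ 0.1114.
MPK < 0.14, so the economy is dynamically inefficient (over-saving).

dynamically inefficient; MPK ≈ 0.111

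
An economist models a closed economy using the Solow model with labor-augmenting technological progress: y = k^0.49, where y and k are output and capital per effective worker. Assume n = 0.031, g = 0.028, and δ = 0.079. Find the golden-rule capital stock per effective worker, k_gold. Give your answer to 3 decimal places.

k_gold ≈ 11.996

Capital per effective worker breaks even when investment replaces (n + g + δ)·k; here n + g + δ = 0.138.
Setting f'(k) = n+g+δ gives 0.49·k^(0.49−1) = 0.138, hence k_gold = (0.49/0.138)^(1/0.51) ≈ 11.9965.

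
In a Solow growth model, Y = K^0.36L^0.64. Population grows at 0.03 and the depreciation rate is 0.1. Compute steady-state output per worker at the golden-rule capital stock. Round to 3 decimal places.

Capital per worker breaks even when investment replaces (n + δ)·k; here n + δ = 0.13.
Maximizing c = f(k) − (n+δ)·k gives f'(k) = n+δ, i.e. 0.36·k^(0.36−1) = 0.13, so k_gold = (0.36/0.13)^(1/0.64) ≈ 4.9112.
Output: y_gold = k_gold^0.36 = 4.9112^0.36 ≈ 1.7735.

y_gold ≈ 1.773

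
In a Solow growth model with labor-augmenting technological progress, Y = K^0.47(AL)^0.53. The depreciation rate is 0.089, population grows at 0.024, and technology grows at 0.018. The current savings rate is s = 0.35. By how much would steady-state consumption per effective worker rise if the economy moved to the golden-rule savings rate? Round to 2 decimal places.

Δc ≈ 0.09

n + g + δ = 0.024 + 0.018 + 0.089 = 0.131.
Current steady state (s = 0.35): k* = (0.35/0.131)^(1/0.53) ≈ 6.3867, y* = 6.3867^0.47 ≈ 2.3905, c* = (1−0.35)·2.3905 ≈ 1.5538.
At the golden rule the marginal product of capital equals n+g+δ: 0.47·k^(0.47−1) = 0.131. Solving, k_gold = (0.47/0.131)^(1/0.53) ≈ 11.1389.
y_gold = 11.1389^0.47 ≈ 3.1047, c_gold = y_gold − 0.131·k_gold ≈ 1.6455.
Gain: Δc = 1.6455 − 1.5538 ≈ 0.0917.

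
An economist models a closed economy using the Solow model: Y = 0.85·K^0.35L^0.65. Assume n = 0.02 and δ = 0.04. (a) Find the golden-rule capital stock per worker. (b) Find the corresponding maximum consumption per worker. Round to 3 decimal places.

(a) k_gold ≈ 11.742; (b) c_gold ≈ 1.308

n + δ = 0.02 + 0.04 = 0.06.
Setting f'(k) = n+δ gives 0.35·0.85·k^(0.35−1) = 0.06, hence k_gold = (0.35·0.85/0.06)^(1/0.65) ≈ 11.7421.
y_gold = 0.85·11.7421^0.35 ≈ 2.0129; c_gold = y_gold − 0.06·k_gold ≈ 1.3084.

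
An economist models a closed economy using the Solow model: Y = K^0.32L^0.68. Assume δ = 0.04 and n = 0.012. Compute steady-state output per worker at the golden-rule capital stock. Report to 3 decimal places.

The effective depreciation rate is n + δ = 0.012 + 0.04 = 0.052.
Maximizing c = f(k) − (n+δ)·k gives f'(k) = n+δ, i.e. 0.32·k^(0.32−1) = 0.052, so k_gold = (0.32/0.052)^(1/0.68) ≈ 14.4714.
Output: y_gold = k_gold^0.32 = 14.4714^0.32 ≈ 2.3516.

y_gold ≈ 2.352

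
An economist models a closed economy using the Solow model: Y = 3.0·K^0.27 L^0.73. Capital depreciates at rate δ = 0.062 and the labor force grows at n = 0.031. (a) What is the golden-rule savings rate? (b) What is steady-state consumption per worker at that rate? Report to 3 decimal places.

n + δ = 0.031 + 0.062 = 0.093.
For Cobb-Douglas, s_gold equals capital's share: s_gold = 0.27.
Maximizing c = f(k) − (n+δ)·k gives f'(k) = n+δ, i.e. 0.27·3.0·k^(0.27−1) = 0.093, so k_gold = (0.27·3.0/0.093)^(1/0.73) ≈ 19.3943.
y_gold = 3.0·19.3943^0.27 ≈ 6.6803; c_gold = (1−0.27)·y_gold ≈ 4.8766.

(a) s_gold = 0.270; (b) c_gold ≈ 4.877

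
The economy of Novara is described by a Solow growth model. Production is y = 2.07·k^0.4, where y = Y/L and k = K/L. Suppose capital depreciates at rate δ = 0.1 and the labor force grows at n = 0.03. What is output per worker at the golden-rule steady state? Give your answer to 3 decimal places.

n + δ = 0.03 + 0.1 = 0.13.
At the golden rule the marginal product of capital equals n+δ: 0.4·2.07·k^(0.4−1) = 0.13. Solving, k_gold = (0.4·2.07/0.13)^(1/0.6) ≈ 21.8849.
Output: y_gold = 2.07·k_gold^0.4 = 2.07·21.8849^0.4 ≈ 7.1126.

y_gold ≈ 7.113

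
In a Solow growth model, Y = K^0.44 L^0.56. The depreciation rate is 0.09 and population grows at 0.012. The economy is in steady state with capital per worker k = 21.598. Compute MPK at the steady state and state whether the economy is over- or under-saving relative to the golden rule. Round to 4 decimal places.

over-saving; MPK ≈ 0.0787

n + δ = 0.012 + 0.09 = 0.102.
MPK = 0.44·k^(0.44−1) = 0.44·21.598^(-0.56) ≈ 0.0787.
MPK < 0.102, so the economy is dynamically inefficient (over-saving).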